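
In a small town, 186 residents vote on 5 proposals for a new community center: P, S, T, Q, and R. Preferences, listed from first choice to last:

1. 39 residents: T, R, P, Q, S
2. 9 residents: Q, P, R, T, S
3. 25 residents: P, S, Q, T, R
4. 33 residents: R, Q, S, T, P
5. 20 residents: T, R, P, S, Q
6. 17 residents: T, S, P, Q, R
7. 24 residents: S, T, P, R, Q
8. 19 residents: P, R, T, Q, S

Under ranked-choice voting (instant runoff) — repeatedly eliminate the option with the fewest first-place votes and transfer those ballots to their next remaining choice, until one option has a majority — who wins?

Round 1: P 44, S 24, T 76, Q 9, R 33. Eliminate Q.
Round 2: P 53, S 24, T 76, R 33. Eliminate S.
Round 3: P 53, T 100, R 33. T has a majority.

T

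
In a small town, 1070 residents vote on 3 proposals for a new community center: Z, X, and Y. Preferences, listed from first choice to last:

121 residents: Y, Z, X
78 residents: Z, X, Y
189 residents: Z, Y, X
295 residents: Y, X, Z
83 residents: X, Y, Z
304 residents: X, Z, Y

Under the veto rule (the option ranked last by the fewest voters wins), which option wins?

Last-place votes: Z 378, X 310, Y 382.
X is ranked last by the fewest voters, so X wins.

X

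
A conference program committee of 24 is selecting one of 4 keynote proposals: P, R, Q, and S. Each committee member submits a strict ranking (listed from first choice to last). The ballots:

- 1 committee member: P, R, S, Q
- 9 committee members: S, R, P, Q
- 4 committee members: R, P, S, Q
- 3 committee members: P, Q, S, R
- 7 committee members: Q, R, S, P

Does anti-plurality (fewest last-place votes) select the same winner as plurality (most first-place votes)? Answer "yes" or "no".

Anti-plurality — last-place votes: P 7, R 3, Q 14, S 0. Winner: S.
Plurality — first-place votes: P 4, R 4, Q 7, S 9. Winner: S.
The two methods agree.

yes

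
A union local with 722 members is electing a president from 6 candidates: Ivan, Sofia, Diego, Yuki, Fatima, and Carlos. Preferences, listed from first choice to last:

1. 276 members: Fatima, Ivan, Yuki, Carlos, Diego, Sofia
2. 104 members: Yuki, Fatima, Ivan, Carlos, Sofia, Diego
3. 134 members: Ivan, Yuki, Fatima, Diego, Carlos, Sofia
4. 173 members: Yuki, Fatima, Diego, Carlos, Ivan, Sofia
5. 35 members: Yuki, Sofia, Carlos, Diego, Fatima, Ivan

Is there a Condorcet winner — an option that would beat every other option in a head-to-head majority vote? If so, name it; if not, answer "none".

none

Checking pairwise contests:
Fatima beats Ivan 588–134.
Ivan beats Sofia 687–35.
Ivan beats Diego 514–208.
Ivan beats Yuki 410–312.
Yuki beats Fatima 446–276.
Ivan beats Carlos 514–208.
Every option loses at least one head-to-head, so there is no Condorcet winner.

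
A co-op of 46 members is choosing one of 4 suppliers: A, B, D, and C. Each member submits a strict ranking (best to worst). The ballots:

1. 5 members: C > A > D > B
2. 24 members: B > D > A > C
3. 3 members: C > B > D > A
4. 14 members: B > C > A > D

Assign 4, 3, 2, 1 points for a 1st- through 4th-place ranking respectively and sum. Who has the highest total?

A: 5·3 + 24·2 + 3·1 + 14·2 = 94
B: 5·1 + 24·4 + 3·3 + 14·4 = 166
D: 5·2 + 24·3 + 3·2 + 14·1 = 102
C: 5·4 + 24·1 + 3·4 + 14·3 = 98
B has the highest Borda score (166).

B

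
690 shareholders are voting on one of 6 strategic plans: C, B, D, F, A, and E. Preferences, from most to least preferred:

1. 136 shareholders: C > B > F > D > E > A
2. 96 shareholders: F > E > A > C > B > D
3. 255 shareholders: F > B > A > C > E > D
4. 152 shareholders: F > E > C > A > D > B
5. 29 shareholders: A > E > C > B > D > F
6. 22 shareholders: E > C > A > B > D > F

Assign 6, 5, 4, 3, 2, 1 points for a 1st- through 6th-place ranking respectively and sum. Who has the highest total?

F

C: 136·6 + 96·3 + 255·3 + 152·4 + 29·4 + 22·5 = 2703
B: 136·5 + 96·2 + 255·5 + 152·1 + 29·3 + 22·3 = 2452
D: 136·3 + 96·1 + 255·1 + 152·2 + 29·2 + 22·2 = 1165
F: 136·4 + 96·6 + 255·6 + 152·6 + 29·1 + 22·1 = 3613
A: 136·1 + 96·4 + 255·4 + 152·3 + 29·6 + 22·4 = 2258
E: 136·2 + 96·5 + 255·2 + 152·5 + 29·5 + 22·6 = 2299
F has the highest Borda score (3613).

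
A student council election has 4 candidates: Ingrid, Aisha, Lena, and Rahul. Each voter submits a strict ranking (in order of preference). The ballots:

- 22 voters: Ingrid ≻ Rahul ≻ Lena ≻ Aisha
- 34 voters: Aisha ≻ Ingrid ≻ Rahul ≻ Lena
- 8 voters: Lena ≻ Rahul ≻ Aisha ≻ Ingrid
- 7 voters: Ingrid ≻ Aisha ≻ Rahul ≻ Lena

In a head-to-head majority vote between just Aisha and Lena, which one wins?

Voters preferring Aisha to Lena: 41; preferring Lena to Aisha: 30.
Aisha wins the head-to-head.

Aisha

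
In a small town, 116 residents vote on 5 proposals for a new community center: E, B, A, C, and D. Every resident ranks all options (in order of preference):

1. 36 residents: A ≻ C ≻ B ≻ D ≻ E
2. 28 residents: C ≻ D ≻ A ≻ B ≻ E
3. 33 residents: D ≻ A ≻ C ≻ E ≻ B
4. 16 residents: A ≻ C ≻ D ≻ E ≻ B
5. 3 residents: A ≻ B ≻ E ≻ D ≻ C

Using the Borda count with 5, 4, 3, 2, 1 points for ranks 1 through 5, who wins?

E: 36·1 + 28·1 + 33·2 + 16·2 + 3·3 = 171
B: 36·3 + 28·2 + 33·1 + 16·1 + 3·4 = 225
A: 36·5 + 28·3 + 33·4 + 16·5 + 3·5 = 491
C: 36·4 + 28·5 + 33·3 + 16·4 + 3·1 = 450
D: 36·2 + 28·4 + 33·5 + 16·3 + 3·2 = 403
A has the highest Borda score (491).

A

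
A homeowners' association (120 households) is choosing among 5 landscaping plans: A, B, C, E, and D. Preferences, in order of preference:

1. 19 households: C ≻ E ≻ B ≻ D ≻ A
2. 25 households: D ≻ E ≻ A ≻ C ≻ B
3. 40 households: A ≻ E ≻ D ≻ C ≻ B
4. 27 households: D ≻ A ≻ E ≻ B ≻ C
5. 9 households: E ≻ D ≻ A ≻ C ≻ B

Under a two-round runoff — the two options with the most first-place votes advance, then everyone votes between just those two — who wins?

Round 1 first-place votes: A 40, B 0, C 19, E 9, D 52.
D and A advance.
Runoff: D is preferred to A by 80 voters; A by 40.
D wins the runoff.

D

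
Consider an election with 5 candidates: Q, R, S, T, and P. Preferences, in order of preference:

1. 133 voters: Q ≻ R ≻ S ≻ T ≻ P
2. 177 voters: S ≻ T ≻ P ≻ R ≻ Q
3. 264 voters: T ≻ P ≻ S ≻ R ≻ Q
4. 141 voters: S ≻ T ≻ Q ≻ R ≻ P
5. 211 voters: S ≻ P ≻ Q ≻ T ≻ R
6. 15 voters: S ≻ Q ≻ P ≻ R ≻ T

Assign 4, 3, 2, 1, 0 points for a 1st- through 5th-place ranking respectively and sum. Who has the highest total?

Q: 133·4 + 177·0 + 264·0 + 141·2 + 211·2 + 15·3 = 1281
R: 133·3 + 177·1 + 264·1 + 141·1 + 211·0 + 15·1 = 996
S: 133·2 + 177·4 + 264·2 + 141·4 + 211·4 + 15·4 = 2970
T: 133·1 + 177·3 + 264·4 + 141·3 + 211·1 + 15·0 = 2354
P: 133·0 + 177·2 + 264·3 + 141·0 + 211·3 + 15·2 = 1809
S has the highest Borda score (2970).

S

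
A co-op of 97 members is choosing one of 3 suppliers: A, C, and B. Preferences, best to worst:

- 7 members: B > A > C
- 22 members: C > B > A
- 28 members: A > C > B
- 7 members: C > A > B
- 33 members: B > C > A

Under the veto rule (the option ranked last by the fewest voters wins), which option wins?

C

Last-place votes: A 55, C 7, B 35.
C is ranked last by the fewest voters, so C wins.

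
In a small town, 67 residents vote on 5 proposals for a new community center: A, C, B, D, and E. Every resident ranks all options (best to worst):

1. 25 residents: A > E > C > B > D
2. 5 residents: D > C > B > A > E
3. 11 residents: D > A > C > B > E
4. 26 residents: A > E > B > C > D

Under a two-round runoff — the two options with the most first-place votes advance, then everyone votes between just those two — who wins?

A

Round 1 first-place votes: A 51, C 0, B 0, D 16, E 0.
A and D advance.
Runoff: A is preferred to D by 51 voters; D by 16.
A wins the runoff.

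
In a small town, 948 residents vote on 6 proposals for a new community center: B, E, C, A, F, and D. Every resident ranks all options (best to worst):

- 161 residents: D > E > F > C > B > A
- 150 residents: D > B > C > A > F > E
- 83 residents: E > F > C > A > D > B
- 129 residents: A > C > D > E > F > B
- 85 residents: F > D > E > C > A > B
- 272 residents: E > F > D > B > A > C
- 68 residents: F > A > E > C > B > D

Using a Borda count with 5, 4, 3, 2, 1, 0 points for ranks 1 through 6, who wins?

D

B: 161·1 + 150·4 + 83·0 + 129·0 + 85·0 + 272·2 + 68·1 = 1373
E: 161·4 + 150·0 + 83·5 + 129·2 + 85·3 + 272·5 + 68·3 = 3136
C: 161·2 + 150·3 + 83·3 + 129·4 + 85·2 + 272·0 + 68·2 = 1843
A: 161·0 + 150·2 + 83·2 + 129·5 + 85·1 + 272·1 + 68·4 = 1740
F: 161·3 + 150·1 + 83·4 + 129·1 + 85·5 + 272·4 + 68·5 = 2947
D: 161·5 + 150·5 + 83·1 + 129·3 + 85·4 + 272·3 + 68·0 = 3181
D has the highest Borda score (3181).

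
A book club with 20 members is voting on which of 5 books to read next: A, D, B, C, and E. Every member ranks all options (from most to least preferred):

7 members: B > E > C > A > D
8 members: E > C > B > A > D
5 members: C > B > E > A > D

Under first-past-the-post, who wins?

E

First-place votes: A 0, D 0, B 7, C 5, E 8.
E has the most first-place votes.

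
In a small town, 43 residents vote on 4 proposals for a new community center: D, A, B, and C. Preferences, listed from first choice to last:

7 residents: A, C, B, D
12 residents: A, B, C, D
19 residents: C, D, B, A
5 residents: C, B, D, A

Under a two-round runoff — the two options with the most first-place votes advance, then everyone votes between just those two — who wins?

C

Round 1 first-place votes: D 0, A 19, B 0, C 24.
C and A advance.
Runoff: C is preferred to A by 24 voters; A by 19.
C wins the runoff.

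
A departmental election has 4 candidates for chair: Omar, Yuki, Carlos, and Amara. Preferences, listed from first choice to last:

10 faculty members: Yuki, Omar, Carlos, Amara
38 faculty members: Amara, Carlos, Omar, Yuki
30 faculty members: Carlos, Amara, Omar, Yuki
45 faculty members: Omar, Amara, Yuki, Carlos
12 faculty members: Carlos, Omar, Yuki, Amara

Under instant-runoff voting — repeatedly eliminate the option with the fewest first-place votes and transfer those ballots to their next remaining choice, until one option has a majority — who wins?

Round 1: Omar 45, Yuki 10, Carlos 42, Amara 38. Eliminate Yuki.
Round 2: Omar 55, Carlos 42, Amara 38. Eliminate Amara.
Round 3: Omar 55, Carlos 80. Carlos has a majority.

Carlos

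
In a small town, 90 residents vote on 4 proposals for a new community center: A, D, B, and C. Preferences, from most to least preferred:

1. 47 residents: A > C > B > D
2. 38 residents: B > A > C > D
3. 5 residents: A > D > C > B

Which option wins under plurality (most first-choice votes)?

First-place votes: A 52, D 0, B 38, C 0.
A has the most first-place votes.

A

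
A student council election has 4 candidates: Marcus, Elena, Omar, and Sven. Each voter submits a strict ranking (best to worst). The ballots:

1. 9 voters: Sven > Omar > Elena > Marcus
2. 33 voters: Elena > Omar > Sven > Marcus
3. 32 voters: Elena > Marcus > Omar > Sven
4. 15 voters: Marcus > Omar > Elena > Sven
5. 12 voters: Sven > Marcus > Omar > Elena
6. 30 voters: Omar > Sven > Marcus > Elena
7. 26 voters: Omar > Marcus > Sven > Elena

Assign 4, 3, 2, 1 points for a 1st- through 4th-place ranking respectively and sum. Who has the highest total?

Omar

Marcus: 9·1 + 33·1 + 32·3 + 15·4 + 12·3 + 30·2 + 26·3 = 372
Elena: 9·2 + 33·4 + 32·4 + 15·2 + 12·1 + 30·1 + 26·1 = 376
Omar: 9·3 + 33·3 + 32·2 + 15·3 + 12·2 + 30·4 + 26·4 = 483
Sven: 9·4 + 33·2 + 32·1 + 15·1 + 12·4 + 30·3 + 26·2 = 339
Omar has the highest Borda score (483).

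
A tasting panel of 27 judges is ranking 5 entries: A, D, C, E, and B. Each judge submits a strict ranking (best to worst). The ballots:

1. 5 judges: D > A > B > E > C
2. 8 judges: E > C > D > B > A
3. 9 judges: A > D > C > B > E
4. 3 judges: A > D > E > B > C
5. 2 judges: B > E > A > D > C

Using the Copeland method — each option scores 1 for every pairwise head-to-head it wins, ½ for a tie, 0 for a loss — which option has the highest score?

A

A: beats D, C, E, and B → score 4.
D: beats C, E, and B; loses to A → score 3.
C: beats B; loses to A, D, and E → score 1.
E: beats C; loses to A, D, and B → score 1.
B: beats E; loses to A, D, and C → score 1.
A has the best pairwise record.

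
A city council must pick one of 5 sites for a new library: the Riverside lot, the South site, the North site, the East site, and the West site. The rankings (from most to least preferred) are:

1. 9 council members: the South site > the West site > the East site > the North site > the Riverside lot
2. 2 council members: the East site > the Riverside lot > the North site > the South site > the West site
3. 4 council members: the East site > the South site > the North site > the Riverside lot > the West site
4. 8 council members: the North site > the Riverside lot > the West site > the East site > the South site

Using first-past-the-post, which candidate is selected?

First-place votes: the Riverside lot 0, the South site 9, the North site 8, the East site 6, the West site 0.
the South site has the most first-place votes.

the South site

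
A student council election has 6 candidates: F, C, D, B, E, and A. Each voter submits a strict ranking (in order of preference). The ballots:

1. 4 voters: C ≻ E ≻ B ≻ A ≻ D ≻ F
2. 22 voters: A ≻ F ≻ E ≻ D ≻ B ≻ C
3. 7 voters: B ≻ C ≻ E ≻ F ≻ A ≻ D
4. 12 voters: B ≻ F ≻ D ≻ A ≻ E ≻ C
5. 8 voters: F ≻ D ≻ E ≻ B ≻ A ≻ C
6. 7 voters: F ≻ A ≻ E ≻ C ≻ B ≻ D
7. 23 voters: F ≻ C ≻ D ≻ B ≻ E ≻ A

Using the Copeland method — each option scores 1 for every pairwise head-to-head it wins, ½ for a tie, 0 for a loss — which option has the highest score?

F: beats C, D, B, E, and A → score 5.
C: loses to F, D, B, E, and A → score 0.
D: beats C, B, E, and A; loses to F → score 4.
B: beats C, E, and A; loses to F and D → score 3.
E: beats C and A; loses to F, D, and B → score 2.
A: beats C; loses to F, D, B, and E → score 1.
F has the best pairwise record.

F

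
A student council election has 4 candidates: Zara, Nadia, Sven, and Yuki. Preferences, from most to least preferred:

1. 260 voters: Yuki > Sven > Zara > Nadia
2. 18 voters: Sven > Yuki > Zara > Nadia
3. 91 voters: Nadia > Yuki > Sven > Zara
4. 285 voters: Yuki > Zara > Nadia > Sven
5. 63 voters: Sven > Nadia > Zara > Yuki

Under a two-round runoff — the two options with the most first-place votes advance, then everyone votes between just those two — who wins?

Round 1 first-place votes: Zara 0, Nadia 91, Sven 81, Yuki 545.
Yuki and Nadia advance.
Runoff: Yuki is preferred to Nadia by 563 voters; Nadia by 154.
Yuki wins the runoff.

Yuki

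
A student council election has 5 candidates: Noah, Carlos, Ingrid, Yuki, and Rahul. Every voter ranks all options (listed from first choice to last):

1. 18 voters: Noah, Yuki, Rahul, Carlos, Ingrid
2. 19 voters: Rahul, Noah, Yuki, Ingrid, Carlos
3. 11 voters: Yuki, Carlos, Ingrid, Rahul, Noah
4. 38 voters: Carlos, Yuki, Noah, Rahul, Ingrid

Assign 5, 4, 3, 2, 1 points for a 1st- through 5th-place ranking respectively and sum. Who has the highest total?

Yuki

Noah: 18·5 + 19·4 + 11·1 + 38·3 = 291
Carlos: 18·2 + 19·1 + 11·4 + 38·5 = 289
Ingrid: 18·1 + 19·2 + 11·3 + 38·1 = 127
Yuki: 18·4 + 19·3 + 11·5 + 38·4 = 336
Rahul: 18·3 + 19·5 + 11·2 + 38·2 = 247
Yuki has the highest Borda score (336).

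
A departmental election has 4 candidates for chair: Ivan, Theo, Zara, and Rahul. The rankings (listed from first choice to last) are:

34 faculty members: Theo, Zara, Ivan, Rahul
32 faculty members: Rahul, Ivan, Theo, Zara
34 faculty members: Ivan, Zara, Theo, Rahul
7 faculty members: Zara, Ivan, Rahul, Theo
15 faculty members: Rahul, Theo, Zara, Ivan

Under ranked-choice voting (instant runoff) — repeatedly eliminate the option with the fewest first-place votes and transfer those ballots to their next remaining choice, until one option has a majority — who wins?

Ivan

Round 1: Ivan 34, Theo 34, Zara 7, Rahul 47. Eliminate Zara.
Round 2: Ivan 41, Theo 34, Rahul 47. Eliminate Theo.
Round 3: Ivan 75, Rahul 47. Ivan has a majority.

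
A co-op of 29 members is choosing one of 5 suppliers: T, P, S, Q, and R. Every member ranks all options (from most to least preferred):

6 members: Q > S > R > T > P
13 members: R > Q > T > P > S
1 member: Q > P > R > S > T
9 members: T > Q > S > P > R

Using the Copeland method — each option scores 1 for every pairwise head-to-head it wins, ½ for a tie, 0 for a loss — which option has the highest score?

T: beats P and S; loses to Q and R → score 2.
P: loses to T, S, Q, and R → score 0.
S: beats P and R; loses to T and Q → score 2.
Q: beats T, P, S, and R → score 4.
R: beats T and P; loses to S and Q → score 2.
Q has the best pairwise record.

Q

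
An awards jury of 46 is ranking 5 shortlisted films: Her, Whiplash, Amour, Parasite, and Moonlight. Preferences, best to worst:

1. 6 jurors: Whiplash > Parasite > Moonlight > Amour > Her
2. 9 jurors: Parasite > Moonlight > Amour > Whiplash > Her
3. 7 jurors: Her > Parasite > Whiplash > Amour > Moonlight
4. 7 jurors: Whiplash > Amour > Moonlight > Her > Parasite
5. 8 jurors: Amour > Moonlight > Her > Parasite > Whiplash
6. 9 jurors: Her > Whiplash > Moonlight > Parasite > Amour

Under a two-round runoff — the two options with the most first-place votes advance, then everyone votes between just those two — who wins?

Her

Round 1 first-place votes: Her 16, Whiplash 13, Amour 8, Parasite 9, Moonlight 0.
Her and Whiplash advance.
Runoff: Her is preferred to Whiplash by 24 voters; Whiplash by 22.
Her wins the runoff.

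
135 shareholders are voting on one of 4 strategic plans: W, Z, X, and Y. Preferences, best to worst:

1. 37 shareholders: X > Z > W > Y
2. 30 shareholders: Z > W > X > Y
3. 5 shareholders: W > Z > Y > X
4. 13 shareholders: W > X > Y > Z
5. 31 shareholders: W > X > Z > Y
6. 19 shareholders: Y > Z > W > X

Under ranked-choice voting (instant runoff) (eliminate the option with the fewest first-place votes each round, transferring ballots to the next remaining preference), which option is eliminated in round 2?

Round 1: W 49, Z 30, X 37, Y 19. Eliminate Y.
Round 2: W 49, Z 49, X 37. Eliminate X.

X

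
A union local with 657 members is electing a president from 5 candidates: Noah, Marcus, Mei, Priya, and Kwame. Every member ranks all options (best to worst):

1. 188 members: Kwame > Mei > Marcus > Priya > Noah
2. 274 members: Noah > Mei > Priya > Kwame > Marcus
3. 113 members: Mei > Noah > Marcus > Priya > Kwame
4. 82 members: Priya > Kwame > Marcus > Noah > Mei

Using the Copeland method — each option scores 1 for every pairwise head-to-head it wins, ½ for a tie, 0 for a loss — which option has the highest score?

Noah

Noah: beats Marcus, Mei, Priya, and Kwame → score 4.
Marcus: loses to Noah, Mei, Priya, and Kwame → score 0.
Mei: beats Marcus, Priya, and Kwame; loses to Noah → score 3.
Priya: beats Marcus and Kwame; loses to Noah and Mei → score 2.
Kwame: beats Marcus; loses to Noah, Mei, and Priya → score 1.
Noah has the best pairwise record.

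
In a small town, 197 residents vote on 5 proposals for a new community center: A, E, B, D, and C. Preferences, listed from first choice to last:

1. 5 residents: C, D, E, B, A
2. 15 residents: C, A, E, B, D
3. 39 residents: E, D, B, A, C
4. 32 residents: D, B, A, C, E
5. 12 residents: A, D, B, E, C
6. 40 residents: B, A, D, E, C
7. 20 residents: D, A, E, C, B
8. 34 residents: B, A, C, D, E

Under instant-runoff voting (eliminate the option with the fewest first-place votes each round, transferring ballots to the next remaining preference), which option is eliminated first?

Round 1: A 12, E 39, B 74, D 52, C 20. Eliminate A.

A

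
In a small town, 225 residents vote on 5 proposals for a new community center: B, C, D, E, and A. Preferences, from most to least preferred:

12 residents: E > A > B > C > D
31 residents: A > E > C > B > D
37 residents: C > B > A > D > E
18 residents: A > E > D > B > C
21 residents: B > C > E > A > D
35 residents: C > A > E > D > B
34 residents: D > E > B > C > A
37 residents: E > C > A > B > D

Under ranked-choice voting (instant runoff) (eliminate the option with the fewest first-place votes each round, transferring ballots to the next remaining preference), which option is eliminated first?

B

Round 1: B 21, C 72, D 34, E 49, A 49. Eliminate B.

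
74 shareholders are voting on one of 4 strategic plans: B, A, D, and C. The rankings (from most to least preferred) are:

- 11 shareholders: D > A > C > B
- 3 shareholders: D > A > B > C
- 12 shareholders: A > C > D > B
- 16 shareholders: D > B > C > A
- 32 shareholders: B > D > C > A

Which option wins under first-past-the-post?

B

First-place votes: B 32, A 12, D 30, C 0.
B has the most first-place votes.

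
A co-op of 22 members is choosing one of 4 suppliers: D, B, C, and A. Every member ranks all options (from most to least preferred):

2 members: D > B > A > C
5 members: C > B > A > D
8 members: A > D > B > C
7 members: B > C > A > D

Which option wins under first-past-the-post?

A

First-place votes: D 2, B 7, C 5, A 8.
A has the most first-place votes.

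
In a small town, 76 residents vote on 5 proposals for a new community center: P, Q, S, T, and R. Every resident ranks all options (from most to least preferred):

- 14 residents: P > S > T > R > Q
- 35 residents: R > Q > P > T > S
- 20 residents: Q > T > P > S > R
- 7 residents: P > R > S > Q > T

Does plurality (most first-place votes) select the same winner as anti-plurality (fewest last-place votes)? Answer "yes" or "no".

Plurality — first-place votes: P 21, Q 20, S 0, T 0, R 35. Winner: R.
Anti-plurality — last-place votes: P 0, Q 14, S 35, T 7, R 20. Winner: P.
The two methods disagree.

no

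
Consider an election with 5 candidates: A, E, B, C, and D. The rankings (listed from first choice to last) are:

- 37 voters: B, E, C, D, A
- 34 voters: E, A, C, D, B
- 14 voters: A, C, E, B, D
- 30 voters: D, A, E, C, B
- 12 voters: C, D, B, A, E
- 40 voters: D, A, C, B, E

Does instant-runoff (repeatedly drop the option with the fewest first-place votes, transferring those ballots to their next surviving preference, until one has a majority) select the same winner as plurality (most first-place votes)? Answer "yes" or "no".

no

Instant-runoff — R1 A 14, E 34, B 37, C 12, D 70 (C out); R2 A 14, E 34, B 37, D 82 (A out); R3 E 48, B 37, D 82 (B out); R4 E 85, D 82 (E winner). Winner: E.
Plurality — first-place votes: A 14, E 34, B 37, C 12, D 70. Winner: D.
The two methods disagree.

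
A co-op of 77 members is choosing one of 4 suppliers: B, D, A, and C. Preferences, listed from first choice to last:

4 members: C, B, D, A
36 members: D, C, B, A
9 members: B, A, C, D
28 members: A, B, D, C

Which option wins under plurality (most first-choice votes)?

D

First-place votes: B 9, D 36, A 28, C 4.
D has the most first-place votes.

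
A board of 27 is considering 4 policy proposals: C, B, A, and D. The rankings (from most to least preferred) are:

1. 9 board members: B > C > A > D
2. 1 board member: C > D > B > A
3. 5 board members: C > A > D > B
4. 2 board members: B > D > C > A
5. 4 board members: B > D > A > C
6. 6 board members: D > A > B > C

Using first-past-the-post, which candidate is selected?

First-place votes: C 6, B 15, A 0, D 6.
B has the most first-place votes.

B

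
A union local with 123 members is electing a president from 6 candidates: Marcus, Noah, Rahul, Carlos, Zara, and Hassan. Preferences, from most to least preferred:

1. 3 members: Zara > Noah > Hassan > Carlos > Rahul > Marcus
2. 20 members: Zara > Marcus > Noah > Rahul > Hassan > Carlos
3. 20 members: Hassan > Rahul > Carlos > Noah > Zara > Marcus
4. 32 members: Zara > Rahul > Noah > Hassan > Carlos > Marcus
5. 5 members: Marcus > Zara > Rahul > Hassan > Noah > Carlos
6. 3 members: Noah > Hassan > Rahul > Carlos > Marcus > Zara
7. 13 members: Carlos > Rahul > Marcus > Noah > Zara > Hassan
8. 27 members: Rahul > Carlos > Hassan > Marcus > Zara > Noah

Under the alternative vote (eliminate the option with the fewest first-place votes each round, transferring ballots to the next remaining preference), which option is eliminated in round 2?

Round 1: Marcus 5, Noah 3, Rahul 27, Carlos 13, Zara 55, Hassan 20. Eliminate Noah.
Round 2: Marcus 5, Rahul 27, Carlos 13, Zara 55, Hassan 23. Eliminate Marcus.

Marcus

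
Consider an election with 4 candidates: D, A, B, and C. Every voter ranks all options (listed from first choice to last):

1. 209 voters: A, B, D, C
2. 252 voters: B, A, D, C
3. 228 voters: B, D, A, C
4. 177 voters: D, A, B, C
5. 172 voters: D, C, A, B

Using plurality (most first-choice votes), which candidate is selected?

B

First-place votes: D 349, A 209, B 480, C 0.
B has the most first-place votes.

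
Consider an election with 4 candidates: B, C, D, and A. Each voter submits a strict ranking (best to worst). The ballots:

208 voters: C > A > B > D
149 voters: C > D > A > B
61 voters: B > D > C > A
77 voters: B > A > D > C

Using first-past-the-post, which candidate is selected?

First-place votes: B 138, C 357, D 0, A 0.
C has the most first-place votes.

C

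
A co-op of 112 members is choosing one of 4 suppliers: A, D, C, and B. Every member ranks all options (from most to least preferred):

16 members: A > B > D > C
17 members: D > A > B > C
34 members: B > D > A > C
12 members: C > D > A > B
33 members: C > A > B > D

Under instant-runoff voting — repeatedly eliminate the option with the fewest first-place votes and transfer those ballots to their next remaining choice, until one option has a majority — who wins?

Round 1: A 16, D 17, C 45, B 34. Eliminate A.
Round 2: D 17, C 45, B 50. Eliminate D.
Round 3: C 45, B 67. B has a majority.

B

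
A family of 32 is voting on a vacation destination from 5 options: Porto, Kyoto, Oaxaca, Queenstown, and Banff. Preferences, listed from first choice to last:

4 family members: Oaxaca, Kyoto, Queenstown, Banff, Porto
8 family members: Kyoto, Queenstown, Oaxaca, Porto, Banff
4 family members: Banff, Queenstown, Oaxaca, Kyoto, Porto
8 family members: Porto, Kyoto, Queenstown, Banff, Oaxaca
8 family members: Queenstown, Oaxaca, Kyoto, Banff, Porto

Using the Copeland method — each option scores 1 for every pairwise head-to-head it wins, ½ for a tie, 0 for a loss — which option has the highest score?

Kyoto

Porto: ties Banff; loses to Kyoto, Oaxaca, and Queenstown → score 0.5.
Kyoto: beats Porto, Queenstown, and Banff; ties Oaxaca → score 3.5.
Oaxaca: beats Porto and Banff; ties Kyoto; loses to Queenstown → score 2.5.
Queenstown: beats Porto, Oaxaca, and Banff; loses to Kyoto → score 3.
Banff: ties Porto; loses to Kyoto, Oaxaca, and Queenstown → score 0.5.
Kyoto has the best pairwise record.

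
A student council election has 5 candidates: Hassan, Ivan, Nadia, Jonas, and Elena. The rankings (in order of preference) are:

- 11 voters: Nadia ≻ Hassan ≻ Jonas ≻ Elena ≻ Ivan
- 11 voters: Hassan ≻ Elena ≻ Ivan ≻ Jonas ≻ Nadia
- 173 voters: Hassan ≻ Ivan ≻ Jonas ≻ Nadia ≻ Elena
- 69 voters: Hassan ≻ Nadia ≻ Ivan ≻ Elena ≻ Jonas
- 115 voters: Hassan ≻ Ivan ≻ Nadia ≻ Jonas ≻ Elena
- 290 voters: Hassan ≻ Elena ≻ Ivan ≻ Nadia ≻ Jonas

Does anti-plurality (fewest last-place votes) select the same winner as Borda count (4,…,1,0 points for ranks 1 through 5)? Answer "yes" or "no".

yes

Anti-plurality — last-place votes: Hassan 0, Ivan 11, Nadia 11, Jonas 359, Elena 288. Winner: Hassan.
Borda — scores: Hassan 2665, Ivan 1604, Nadia 944, Jonas 494, Elena 983. Winner: Hassan.
The two methods agree.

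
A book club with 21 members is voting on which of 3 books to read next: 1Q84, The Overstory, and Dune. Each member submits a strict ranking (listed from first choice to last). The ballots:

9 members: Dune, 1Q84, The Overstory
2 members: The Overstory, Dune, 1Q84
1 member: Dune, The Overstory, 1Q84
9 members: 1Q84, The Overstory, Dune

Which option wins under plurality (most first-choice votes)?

First-place votes: 1Q84 9, The Overstory 2, Dune 10.
Dune has the most first-place votes.

Dune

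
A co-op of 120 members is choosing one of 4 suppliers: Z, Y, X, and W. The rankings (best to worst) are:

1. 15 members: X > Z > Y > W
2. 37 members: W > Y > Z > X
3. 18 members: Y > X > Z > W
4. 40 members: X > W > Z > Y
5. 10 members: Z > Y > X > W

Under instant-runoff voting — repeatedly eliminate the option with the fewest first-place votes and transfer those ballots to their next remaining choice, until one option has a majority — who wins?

Round 1: Z 10, Y 18, X 55, W 37. Eliminate Z.
Round 2: Y 28, X 55, W 37. Eliminate Y.
Round 3: X 83, W 37. X has a majority.

X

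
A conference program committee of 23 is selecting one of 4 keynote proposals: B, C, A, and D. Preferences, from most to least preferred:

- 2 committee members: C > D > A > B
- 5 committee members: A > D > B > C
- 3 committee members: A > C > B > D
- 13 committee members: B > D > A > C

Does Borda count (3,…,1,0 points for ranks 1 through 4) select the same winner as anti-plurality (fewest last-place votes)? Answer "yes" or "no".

Borda — scores: B 47, C 12, A 39, D 40. Winner: B.
Anti-plurality — last-place votes: B 2, C 18, A 0, D 3. Winner: A.
The two methods disagree.

no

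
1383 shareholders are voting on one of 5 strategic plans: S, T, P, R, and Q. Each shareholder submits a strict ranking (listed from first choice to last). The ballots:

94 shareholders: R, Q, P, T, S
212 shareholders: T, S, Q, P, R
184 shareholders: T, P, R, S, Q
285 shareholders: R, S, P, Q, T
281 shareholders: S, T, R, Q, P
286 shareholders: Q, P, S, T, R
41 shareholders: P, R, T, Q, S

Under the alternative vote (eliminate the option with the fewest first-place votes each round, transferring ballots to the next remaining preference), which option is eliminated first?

P

Round 1: S 281, T 396, P 41, R 379, Q 286. Eliminate P.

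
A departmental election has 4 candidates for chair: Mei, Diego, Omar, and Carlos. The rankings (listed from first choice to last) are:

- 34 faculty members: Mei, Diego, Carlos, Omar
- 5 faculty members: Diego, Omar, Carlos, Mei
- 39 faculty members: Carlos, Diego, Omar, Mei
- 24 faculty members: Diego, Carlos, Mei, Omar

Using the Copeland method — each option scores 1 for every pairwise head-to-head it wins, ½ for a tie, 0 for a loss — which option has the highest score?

Mei: beats Omar; loses to Diego and Carlos → score 1.
Diego: beats Mei, Omar, and Carlos → score 3.
Omar: loses to Mei, Diego, and Carlos → score 0.
Carlos: beats Mei and Omar; loses to Diego → score 2.
Diego has the best pairwise record.

Diego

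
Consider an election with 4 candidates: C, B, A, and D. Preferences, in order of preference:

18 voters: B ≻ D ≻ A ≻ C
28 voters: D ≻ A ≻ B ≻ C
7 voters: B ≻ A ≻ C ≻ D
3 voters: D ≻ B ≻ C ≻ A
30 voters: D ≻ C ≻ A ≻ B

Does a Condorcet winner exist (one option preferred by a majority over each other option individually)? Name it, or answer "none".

D

D vs C: 79–7 for D.
D vs B: 61–25 for D.
D vs A: 79–7 for D.
D beats every other option head-to-head.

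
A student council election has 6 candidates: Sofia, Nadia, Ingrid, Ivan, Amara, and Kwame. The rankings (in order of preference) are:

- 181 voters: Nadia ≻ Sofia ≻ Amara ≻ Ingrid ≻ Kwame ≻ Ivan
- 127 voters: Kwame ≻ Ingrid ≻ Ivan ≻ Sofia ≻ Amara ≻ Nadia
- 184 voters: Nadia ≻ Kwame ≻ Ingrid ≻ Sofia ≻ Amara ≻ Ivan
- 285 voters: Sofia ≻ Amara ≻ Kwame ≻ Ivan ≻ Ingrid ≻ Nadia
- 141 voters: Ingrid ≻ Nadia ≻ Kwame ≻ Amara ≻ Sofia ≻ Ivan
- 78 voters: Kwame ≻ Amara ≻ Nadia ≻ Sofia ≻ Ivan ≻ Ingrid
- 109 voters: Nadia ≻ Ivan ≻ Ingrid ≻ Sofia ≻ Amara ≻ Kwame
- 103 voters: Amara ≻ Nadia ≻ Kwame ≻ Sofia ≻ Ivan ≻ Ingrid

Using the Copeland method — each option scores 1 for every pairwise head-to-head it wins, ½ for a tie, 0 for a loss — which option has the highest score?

Sofia: beats Ingrid, Ivan, and Amara; loses to Nadia and Kwame → score 3.
Nadia: beats Sofia, Ingrid, Ivan, Amara, and Kwame → score 5.
Ingrid: beats Ivan; loses to Sofia, Nadia, Amara, and Kwame → score 1.
Ivan: loses to Sofia, Nadia, Ingrid, Amara, and Kwame → score 0.
Amara: beats Ingrid, Ivan, and Kwame; loses to Sofia and Nadia → score 3.
Kwame: beats Sofia, Ingrid, and Ivan; loses to Nadia and Amara → score 3.
Nadia has the best pairwise record.

Nadia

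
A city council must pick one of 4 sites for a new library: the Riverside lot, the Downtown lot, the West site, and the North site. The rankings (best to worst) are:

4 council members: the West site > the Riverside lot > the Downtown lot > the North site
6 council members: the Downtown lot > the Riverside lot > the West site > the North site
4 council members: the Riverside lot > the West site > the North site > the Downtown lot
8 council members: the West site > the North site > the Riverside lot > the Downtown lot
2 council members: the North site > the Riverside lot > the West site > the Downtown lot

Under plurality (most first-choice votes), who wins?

First-place votes: the Riverside lot 4, the Downtown lot 6, the West site 12, the North site 2.
the West site has the most first-place votes.

the West site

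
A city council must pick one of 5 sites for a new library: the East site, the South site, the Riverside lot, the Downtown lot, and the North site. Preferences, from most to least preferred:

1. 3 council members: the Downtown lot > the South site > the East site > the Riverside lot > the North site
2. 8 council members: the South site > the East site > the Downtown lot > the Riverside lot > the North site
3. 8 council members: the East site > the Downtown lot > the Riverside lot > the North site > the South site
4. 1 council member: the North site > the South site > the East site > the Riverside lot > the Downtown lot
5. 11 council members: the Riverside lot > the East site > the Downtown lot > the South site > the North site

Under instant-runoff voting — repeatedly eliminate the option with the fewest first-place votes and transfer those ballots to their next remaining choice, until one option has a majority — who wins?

the Riverside lot

Round 1: the East site 8, the South site 8, the Riverside lot 11, the Downtown lot 3, the North site 1. Eliminate the North site.
Round 2: the East site 8, the South site 9, the Riverside lot 11, the Downtown lot 3. Eliminate the Downtown lot.
Round 3: the East site 8, the South site 12, the Riverside lot 11. Eliminate the East site.
Round 4: the South site 12, the Riverside lot 19. The Riverside lot has a majority.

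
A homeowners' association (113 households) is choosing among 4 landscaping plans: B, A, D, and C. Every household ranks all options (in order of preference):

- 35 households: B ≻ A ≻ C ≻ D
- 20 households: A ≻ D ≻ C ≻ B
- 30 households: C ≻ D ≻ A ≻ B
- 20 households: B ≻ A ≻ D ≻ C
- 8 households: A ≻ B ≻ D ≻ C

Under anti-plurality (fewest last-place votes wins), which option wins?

Last-place votes: B 50, A 0, D 35, C 28.
A is ranked last by the fewest voters, so A wins.

A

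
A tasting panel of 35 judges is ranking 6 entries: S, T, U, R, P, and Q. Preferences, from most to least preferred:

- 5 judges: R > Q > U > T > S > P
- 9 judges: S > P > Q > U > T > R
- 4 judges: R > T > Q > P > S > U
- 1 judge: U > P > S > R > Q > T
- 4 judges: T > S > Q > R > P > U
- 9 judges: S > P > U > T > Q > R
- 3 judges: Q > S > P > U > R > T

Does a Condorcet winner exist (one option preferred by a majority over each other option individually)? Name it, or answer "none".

S

S vs T: 22–13 for S.
S vs U: 29–6 for S.
S vs R: 26–9 for S.
S vs P: 30–5 for S.
S vs Q: 23–12 for S.
S beats every other option head-to-head.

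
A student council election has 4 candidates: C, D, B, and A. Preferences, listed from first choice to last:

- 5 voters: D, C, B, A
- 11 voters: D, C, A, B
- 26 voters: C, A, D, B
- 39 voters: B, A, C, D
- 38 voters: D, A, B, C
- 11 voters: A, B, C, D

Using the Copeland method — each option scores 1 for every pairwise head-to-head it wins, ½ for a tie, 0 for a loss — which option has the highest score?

A

C: beats D; loses to B and A → score 1.
D: beats B; loses to C and A → score 1.
B: beats C; loses to D and A → score 1.
A: beats C, D, and B → score 3.
A has the best pairwise record.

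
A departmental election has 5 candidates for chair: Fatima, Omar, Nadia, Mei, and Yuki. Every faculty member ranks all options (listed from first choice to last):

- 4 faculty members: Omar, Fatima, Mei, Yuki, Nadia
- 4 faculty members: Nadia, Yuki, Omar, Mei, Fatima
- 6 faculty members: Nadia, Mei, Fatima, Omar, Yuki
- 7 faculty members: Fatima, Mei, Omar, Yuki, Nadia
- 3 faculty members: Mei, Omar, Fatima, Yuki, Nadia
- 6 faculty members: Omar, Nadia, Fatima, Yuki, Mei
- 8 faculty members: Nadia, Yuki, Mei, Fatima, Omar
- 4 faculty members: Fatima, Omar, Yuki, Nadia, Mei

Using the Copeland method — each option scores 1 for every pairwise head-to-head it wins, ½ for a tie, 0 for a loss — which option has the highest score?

Nadia

Fatima: beats Omar and Yuki; ties Mei; loses to Nadia → score 2.5.
Omar: beats Nadia and Yuki; loses to Fatima and Mei → score 2.
Nadia: beats Fatima, Mei, and Yuki; loses to Omar → score 3.
Mei: beats Omar; ties Fatima; loses to Nadia and Yuki → score 1.5.
Yuki: beats Mei; loses to Fatima, Omar, and Nadia → score 1.
Nadia has the best pairwise record.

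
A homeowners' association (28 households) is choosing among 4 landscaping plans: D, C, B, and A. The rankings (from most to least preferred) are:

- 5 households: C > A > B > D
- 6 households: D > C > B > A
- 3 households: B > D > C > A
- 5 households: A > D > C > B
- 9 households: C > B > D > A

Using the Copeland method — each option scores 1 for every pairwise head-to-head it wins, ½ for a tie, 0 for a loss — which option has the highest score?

C

D: beats A; ties C; loses to B → score 1.5.
C: beats B and A; ties D → score 2.5.
B: beats D and A; loses to C → score 2.
A: loses to D, C, and B → score 0.
C has the best pairwise record.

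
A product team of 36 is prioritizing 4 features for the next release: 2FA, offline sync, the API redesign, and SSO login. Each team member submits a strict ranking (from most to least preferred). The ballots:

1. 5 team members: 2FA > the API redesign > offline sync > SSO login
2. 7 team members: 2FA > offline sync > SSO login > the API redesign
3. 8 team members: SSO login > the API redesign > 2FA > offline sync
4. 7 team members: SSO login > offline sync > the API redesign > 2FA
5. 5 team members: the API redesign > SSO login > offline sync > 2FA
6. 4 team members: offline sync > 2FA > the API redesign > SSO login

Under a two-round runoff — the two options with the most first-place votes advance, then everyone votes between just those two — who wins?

SSO login

Round 1 first-place votes: 2FA 12, offline sync 4, the API redesign 5, SSO login 15.
SSO login and 2FA advance.
Runoff: SSO login is preferred to 2FA by 20 voters; 2FA by 16.
SSO login wins the runoff.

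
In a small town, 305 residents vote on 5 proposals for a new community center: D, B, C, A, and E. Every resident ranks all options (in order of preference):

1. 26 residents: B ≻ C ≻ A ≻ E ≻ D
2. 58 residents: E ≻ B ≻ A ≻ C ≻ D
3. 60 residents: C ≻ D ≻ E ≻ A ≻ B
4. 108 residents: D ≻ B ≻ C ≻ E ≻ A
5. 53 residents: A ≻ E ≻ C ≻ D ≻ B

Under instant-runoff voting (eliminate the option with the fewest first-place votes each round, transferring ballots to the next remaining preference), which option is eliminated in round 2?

Round 1: D 108, B 26, C 60, A 53, E 58. Eliminate B.
Round 2: D 108, C 86, A 53, E 58. Eliminate A.

A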